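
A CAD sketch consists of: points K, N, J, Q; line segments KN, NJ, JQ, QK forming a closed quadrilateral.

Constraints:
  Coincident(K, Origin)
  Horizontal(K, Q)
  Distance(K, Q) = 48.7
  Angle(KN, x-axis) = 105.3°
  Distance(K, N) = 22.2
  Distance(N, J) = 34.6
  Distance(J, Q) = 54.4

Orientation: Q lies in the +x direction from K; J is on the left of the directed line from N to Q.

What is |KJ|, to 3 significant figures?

49.3

K is at the origin; K and Q share the same y with |KQ| = 48.7 and Q in +x, so Q = (48.7, 0). KN runs at 105.3° with |KN| = 22.2, so N = (-5.86, 21.4). J is determined by |NJ| = 34.6 and |JQ| = 54.4 together: it lies at the intersection of circle(N, 34.6) and circle(Q, 54.4). With |NQ| = 58.6, the foot of the radical line on NQ is 14.3 from N and the perpendicular offset is √(34.6² − 14.3²) = 31.5. Taking the left-of-NQ solution: J = (18.9, 45.5).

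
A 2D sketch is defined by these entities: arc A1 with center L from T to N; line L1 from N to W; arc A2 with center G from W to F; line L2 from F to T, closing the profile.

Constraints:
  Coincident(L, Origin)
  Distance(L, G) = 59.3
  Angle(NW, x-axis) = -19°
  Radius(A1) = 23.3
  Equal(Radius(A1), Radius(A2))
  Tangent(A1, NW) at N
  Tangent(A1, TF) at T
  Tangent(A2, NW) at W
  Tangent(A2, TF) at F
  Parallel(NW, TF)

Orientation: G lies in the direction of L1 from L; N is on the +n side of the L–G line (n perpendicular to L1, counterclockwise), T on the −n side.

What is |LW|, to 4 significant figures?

63.71

Tangency of A1 to both parallel lines with radius 23.3 puts N and T at L ± 23.3·n: N = (7.586, 22.03), T = (-7.586, -22.03). Equal radii place W and F the same way about G: W = G + 23.3·n = (63.65, 2.724), F = G − 23.3·n = (48.48, -41.34). Then |LW| = |W − L| = 63.71.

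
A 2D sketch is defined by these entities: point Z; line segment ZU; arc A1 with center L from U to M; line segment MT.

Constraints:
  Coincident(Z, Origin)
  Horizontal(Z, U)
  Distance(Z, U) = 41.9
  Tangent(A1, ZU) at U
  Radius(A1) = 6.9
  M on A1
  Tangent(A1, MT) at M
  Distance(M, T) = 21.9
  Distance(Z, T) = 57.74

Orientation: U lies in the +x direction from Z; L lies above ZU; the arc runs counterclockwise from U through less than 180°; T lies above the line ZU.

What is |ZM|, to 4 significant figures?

49.20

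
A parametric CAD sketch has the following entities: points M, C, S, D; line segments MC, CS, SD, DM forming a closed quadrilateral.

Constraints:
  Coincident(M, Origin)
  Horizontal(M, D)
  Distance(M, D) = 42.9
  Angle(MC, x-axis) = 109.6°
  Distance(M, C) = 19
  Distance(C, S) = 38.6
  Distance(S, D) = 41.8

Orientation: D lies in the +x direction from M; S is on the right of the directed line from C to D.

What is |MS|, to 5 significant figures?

19.614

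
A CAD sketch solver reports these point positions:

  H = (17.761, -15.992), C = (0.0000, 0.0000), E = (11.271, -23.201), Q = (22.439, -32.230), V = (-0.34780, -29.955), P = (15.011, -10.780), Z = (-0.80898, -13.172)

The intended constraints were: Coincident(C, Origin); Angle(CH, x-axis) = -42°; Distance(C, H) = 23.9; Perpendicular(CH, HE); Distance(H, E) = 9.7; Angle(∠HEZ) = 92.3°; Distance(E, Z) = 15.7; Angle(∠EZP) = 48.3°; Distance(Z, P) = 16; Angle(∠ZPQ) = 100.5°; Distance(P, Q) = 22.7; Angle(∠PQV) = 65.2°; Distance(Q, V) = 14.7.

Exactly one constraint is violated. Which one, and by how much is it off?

Distance(Q, V) = 14.7 — off by 8.20.

C = (0.00, 0.00) ✓; CH at -42.00° ✓; |CH| = 23.90 ✓; ∠(CH, HE) = 90.00° ✓; |HE| = 9.700 ✓; ∠HEZ = 92.30° ✓; |EZ| = 15.70 ✓; ∠EZP = 48.30° ✓; |ZP| = 16.00 ✓; ∠ZPQ = 100.5° ✓; |PQ| = 22.70 ✓; ∠PQV = 65.20° ✓; |QV| = 22.90 ✗.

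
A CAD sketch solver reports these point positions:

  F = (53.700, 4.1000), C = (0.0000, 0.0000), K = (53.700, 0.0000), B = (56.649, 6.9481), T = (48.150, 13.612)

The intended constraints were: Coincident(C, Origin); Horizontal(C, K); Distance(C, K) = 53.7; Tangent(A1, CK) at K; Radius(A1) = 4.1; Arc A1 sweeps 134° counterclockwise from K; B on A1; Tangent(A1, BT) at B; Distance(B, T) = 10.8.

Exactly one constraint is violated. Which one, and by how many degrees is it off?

Tangent(A1, BT) at B — off by 7.90°.

C = (0.00, 0.00) ✓; C.y = 0.00, K.y = 0.00 ✓; |CK| = 53.70 ✓; ∠(FK, KC) = 90.00° ✓; |FK| = 4.100 ✓; bearing(F→B) − bearing(F→K) = 134.0° ✓; |FB| = 4.100 ✓; ∠(FB, BT) = 82.10° ✗; |BT| = 10.80 ✓.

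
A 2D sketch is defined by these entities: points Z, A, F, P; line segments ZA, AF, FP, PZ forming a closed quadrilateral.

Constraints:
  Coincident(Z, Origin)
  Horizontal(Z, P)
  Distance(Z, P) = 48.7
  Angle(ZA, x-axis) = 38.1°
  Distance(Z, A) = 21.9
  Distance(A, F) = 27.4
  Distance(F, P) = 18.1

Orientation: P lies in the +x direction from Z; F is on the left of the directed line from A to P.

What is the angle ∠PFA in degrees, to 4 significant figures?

95.46°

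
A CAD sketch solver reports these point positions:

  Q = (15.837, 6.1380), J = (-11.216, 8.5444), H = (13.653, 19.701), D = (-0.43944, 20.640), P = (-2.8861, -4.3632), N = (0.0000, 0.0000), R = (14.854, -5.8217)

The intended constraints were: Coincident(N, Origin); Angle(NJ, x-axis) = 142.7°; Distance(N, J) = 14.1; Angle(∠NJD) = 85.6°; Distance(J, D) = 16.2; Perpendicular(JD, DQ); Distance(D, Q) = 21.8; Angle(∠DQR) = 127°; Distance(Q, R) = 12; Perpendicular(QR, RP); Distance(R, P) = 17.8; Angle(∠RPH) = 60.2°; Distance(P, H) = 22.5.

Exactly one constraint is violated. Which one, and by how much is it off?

Distance(P, H) = 22.5 — off by 6.70.

N = (0.00, 0.00) ✓; NJ at 142.7° ✓; |NJ| = 14.10 ✓; ∠NJD = 85.60° ✓; |JD| = 16.20 ✓; ∠(JD, DQ) = 90.00° ✓; |DQ| = 21.80 ✓; ∠DQR = 127.0° ✓; |QR| = 12.00 ✓; ∠(QR, RP) = 90.00° ✓; |RP| = 17.80 ✓; ∠RPH = 60.20° ✓; |PH| = 29.20 ✗.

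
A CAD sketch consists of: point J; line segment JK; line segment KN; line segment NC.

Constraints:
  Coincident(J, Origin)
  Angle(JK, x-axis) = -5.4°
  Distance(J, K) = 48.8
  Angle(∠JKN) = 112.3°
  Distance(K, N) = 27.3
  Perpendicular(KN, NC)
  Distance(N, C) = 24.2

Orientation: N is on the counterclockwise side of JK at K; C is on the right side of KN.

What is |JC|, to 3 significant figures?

83.1

J is at the origin; JK runs at -5.4° with length 48.8, so K = 48.8·(cos -5.4°, sin -5.4°) = (48.6, -4.59). ∠JKN = 112.3°, so KN runs at -5.4° + (180° − 112.3°) = 62.3° from the x-axis; with |KN| = 27.3, N = K + 27.3·(cos 62.3°, sin 62.3°) = (61.3, 19.6). KN is perpendicular to NC; with |NC| = 24.2 on the right of KN, C = N + 24.2·(0.885, -0.465) = (82.7, 8.33). Then |JC| = |C − J| = 83.1.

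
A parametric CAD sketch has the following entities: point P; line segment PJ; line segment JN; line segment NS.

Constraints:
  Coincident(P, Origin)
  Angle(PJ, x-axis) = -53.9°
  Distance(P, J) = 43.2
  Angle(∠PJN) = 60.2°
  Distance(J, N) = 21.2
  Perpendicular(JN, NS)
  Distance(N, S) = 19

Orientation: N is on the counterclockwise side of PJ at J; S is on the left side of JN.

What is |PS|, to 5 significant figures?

18.489

P is at the origin; PJ runs at -53.9° with length 43.2, so J = 43.2·(cos -53.9°, sin -53.9°) = (25.453, -34.905). ∠PJN = 60.2°, so JN runs at -53.9° + (180° − 60.2°) = 65.900° from the x-axis; with |JN| = 21.2, N = J + 21.2·(cos 65.900°, sin 65.900°) = (34.110, -15.553). JN is perpendicular to NS; with |NS| = 19.0 on the left of JN, S = N + 19.0·(-0.91283, 0.40833) = (16.766, -7.7948). Then |PS| = |S − P| = 18.489.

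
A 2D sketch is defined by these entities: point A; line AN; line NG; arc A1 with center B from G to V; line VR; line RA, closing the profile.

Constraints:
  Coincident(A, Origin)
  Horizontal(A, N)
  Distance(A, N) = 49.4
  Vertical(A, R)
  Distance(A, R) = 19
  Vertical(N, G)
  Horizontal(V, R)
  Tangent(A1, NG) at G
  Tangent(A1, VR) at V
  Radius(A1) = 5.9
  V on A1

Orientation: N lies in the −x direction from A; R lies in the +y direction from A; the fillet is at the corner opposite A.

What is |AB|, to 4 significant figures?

45.43

A is at the origin; A and N share the same y with |AN| = 49.4 and N on the −x side, so N = (-49.40, 0.000). A and R share the same x with |AR| = 19.0 and R on the +y side, so R = (0.000, 19.00). The virtual corner opposite A is at (-49.40, 19.00). A1 meets NG tangentially, so BG is at right angles to NG and tangency of A1 to VR means the radius BV is perpendicular to VR, with radius 5.9, so the center B sits 5.9 in from both sides at B = (-43.50, 13.10). Then |AB| = |B − A| = 45.43.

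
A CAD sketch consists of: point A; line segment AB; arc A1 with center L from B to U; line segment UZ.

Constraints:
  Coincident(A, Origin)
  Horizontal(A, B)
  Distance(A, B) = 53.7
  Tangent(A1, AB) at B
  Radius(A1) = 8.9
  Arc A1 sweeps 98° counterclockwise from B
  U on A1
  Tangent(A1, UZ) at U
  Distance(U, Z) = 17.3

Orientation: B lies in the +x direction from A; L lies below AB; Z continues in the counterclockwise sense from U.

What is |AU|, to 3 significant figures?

46.0

A is at the origin; AB is horizontal with |AB| = 53.7 and B on the +x side, so B = (53.7, 0.00). Tangency of A1 to AB means the radius LB is perpendicular to AB, so L = B + (0, -8.9) = (53.7, -8.90). On A1, B sits at bearing 90° from L; a 98° counterclockwise sweep puts U at bearing 188°, so U = L + 8.9·(cos 188°, sin 188°) = (44.9, -10.1). Then |AU| = |U − A| = 46.0.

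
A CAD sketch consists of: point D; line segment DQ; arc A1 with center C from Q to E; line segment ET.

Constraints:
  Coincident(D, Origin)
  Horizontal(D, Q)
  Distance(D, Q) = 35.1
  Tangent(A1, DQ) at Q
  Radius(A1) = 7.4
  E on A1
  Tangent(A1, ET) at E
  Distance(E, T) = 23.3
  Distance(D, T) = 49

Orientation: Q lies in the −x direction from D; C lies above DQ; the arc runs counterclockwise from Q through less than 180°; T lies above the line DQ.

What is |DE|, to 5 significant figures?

30.088

Checks: ∠(CQ, QD) = 90.00° ✓; |CE| = 7.400 ✓; ∠(CE, ET) = 90.00° ✓; |ET| = 23.30 ✓; |DT| = 49.00 ✓.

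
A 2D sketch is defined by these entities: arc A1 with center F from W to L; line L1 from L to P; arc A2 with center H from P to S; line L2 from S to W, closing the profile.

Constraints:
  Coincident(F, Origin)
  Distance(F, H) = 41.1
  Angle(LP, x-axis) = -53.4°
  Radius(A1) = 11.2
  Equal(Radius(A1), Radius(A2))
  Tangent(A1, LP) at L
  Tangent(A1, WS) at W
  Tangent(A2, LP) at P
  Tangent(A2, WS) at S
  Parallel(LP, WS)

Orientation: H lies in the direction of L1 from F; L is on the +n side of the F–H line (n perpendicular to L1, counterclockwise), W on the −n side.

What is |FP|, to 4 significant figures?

42.60

The slot axis is L1's direction at -53.4°, so u = (cos -53.4°, sin -53.4°) = (0.5962, -0.8028) and n = (−sin -53.4°, cos -53.4°) = (0.8028, 0.5962). F is at the origin and H lies 41.1 along u from F, so H = 41.1·u = (24.50, -33.00). Tangency of A1 to both parallel lines with radius 11.2 puts L and W at F ± 11.2·n: L = (8.992, 6.678), W = (-8.992, -6.678). Equal radii place P and S the same way about H: P = H + 11.2·n = (33.50, -26.32), S = H − 11.2·n = (15.51, -39.67). Then |FP| = |P − F| = 42.60.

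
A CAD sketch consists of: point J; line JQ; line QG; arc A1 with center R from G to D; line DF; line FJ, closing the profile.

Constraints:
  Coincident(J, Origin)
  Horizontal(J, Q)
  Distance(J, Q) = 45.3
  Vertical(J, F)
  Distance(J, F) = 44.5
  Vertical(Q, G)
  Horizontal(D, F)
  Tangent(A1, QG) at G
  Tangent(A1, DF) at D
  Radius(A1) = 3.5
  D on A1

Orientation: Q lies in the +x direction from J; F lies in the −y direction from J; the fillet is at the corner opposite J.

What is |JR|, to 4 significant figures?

58.55

J is at the origin; J and Q share the same y with |JQ| = 45.3 and Q on the +x side, so Q = (45.30, 0.000). J and F share the same x with |JF| = 44.5 and F on the −y side, so F = (0.000, -44.50). The virtual corner opposite J is at (45.30, -44.50). The tangent condition forces RG to be normal to QG and since A1 is tangent to DF there, RD ⟂ DF, with radius 3.5, so the center R sits 3.5 in from both sides at R = (41.80, -41.00). Then |JR| = |R − J| = 58.55.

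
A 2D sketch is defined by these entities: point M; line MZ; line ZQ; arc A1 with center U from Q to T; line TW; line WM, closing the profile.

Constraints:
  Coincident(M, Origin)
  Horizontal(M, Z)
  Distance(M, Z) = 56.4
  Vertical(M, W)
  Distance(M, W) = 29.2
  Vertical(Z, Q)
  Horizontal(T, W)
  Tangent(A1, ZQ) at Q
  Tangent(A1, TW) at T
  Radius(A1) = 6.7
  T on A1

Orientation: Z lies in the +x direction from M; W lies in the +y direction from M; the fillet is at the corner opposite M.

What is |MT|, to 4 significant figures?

57.64

The virtual corner opposite M is at (56.40, 29.20). A1 meets ZQ tangentially, so UQ is at right angles to ZQ and the tangent condition forces UT to be normal to TW, with radius 6.7, so the center U sits 6.7 in from both sides at U = (49.70, 22.50). That places the tangent points at Q = (56.40, 22.50) on ZQ and T = (49.70, 29.20) on TW. Then |MT| = |T − M| = 57.64.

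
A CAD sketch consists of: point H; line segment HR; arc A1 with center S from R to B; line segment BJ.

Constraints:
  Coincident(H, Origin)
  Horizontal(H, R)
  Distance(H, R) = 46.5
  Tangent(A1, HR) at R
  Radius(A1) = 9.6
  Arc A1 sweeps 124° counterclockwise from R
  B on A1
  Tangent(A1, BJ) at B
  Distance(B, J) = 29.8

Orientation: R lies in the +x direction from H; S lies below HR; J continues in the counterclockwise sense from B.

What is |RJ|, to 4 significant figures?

40.62

H is at the origin; H and R share the same y with |HR| = 46.5 and R on the +x side, so R = (46.50, 0.000). The tangent condition forces SR to be normal to HR, so S = R + (0, -9.6) = (46.50, -9.600). On A1, R sits at bearing 90° from S; a 124° counterclockwise sweep puts B at bearing 214°, so B = S + 9.6·(cos 214°, sin 214°) = (38.54, -14.97). Tangency of A1 to BJ means the radius SB is perpendicular to BJ, so BJ runs along (−sin 214°, cos 214°); with |BJ| = 29.8, J = (55.21, -39.67). Then |RJ| = |J − R| = 40.62.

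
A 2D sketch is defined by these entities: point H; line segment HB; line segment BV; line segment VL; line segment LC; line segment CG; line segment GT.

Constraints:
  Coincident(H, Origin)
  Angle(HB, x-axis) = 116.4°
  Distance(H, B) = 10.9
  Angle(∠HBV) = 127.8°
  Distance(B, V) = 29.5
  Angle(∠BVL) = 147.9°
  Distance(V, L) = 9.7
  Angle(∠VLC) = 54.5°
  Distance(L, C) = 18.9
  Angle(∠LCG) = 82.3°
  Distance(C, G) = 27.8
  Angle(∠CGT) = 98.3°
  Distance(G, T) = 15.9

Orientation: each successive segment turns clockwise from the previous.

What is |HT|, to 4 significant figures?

45.31

H is at the origin; HB runs at 116.4° with length 10.9, so B = (-4.847, 9.763). ∠HBV = 127.8° gives BV at 64.20° from the x-axis; with |BV| = 29.5, V = (7.993, 36.32). ∠BVL = 147.9° gives VL at 32.10° from the x-axis; with |VL| = 9.7, L = (16.21, 41.48). ∠VLC = 54.5° gives LC at -93.40° from the x-axis; with |LC| = 18.9, C = (15.09, 22.61). ∠LCG = 82.3° gives CG at 168.9° from the x-axis; with |CG| = 27.8, G = (-12.19, 27.96). ∠CGT = 98.3° gives GT at 87.20° from the x-axis; with |GT| = 15.9, T = (-11.41, 43.84). Then |HT| = |T − H| = 45.31.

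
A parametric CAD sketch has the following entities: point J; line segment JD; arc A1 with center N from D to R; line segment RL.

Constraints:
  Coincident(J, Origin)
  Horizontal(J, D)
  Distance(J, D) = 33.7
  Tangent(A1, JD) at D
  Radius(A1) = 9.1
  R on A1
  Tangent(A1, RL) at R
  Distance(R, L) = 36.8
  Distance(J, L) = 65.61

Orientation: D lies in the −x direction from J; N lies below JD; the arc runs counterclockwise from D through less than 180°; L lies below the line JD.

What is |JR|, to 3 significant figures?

43.3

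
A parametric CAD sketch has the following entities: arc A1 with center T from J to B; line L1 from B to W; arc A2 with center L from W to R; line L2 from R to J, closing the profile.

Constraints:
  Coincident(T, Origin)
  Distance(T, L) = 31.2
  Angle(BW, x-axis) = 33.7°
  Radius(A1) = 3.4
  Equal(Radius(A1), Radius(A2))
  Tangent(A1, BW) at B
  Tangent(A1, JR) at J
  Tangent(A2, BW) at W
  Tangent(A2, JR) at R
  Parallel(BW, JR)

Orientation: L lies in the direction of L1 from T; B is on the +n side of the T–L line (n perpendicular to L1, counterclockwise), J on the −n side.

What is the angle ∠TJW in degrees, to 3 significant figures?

77.7°

The slot axis is L1's direction at 33.7°, so u = (cos 33.7°, sin 33.7°) = (0.832, 0.555) and n = (−sin 33.7°, cos 33.7°) = (-0.555, 0.832). T is at the origin and L lies 31.2 along u from T, so L = 31.2·u = (26.0, 17.3). Tangency of A1 to both parallel lines with radius 3.4 puts B and J at T ± 3.4·n: B = (-1.89, 2.83), J = (1.89, -2.83). Equal radii place W and R the same way about L: W = L + 3.4·n = (24.1, 20.1), R = L − 3.4·n = (27.8, 14.5). Then cos ∠TJW = JT·JW / (|JT||JW|), giving 77.7°.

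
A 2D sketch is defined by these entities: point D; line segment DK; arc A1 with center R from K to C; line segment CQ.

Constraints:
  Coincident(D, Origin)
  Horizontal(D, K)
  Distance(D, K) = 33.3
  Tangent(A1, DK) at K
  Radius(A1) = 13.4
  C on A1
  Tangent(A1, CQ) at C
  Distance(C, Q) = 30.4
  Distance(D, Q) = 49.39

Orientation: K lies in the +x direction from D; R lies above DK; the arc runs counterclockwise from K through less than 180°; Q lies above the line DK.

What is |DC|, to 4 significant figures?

48.54

Checks: D = (0.00, 0.00) ✓; |RC| = 13.40 ✓; ∠(RC, CQ) = 90.00° ✓; |CQ| = 30.40 ✓; |DQ| = 49.39 ✓.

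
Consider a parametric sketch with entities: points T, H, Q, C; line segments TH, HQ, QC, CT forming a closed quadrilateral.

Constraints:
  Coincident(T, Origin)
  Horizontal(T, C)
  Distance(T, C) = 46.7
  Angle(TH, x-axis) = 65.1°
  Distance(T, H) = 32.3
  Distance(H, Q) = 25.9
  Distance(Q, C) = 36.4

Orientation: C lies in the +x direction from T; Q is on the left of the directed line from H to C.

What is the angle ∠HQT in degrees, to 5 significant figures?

28.616°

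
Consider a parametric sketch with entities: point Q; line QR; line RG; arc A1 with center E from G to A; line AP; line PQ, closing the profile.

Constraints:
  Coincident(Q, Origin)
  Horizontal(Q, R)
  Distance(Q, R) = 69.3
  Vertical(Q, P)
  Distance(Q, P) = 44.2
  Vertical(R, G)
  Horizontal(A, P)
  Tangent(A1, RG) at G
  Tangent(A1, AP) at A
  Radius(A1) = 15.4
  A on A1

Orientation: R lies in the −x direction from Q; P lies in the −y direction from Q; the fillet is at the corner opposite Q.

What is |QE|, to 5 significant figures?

61.112

Q is at the origin; Q and R share the same y with |QR| = 69.3 and R on the −x side, so R = (-69.300, 0.0000). QP is vertical with |QP| = 44.2 and P on the −y side, so P = (0.0000, -44.200). The virtual corner opposite Q is at (-69.300, -44.200). Since A1 is tangent to RG there, EG ⟂ RG and A1 meets AP tangentially, so EA is at right angles to AP, with radius 15.4, so the center E sits 15.4 in from both sides at E = (-53.900, -28.800). Then |QE| = |E − Q| = 61.112.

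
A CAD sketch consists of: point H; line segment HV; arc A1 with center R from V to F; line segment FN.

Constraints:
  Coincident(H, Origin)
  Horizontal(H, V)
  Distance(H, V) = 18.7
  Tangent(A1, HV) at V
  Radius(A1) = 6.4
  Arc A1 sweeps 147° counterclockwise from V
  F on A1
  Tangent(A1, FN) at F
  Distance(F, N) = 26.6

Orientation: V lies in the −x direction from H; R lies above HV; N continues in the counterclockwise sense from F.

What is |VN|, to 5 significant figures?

32.305

H is at the origin; H and V share the same y with |HV| = 18.7 and V on the −x side, so V = (-18.700, 0.0000). The tangent condition forces RV to be normal to HV, so R = V + (0, 6.4) = (-18.700, 6.4000). On A1, V sits at bearing -90° from R; a 147° counterclockwise sweep puts F at bearing 57°, so F = R + 6.4·(cos 57°, sin 57°) = (-15.214, 11.767). The tangent condition forces RF to be normal to FN, so FN runs along (−sin 57°, cos 57°); with |FN| = 26.6, N = (-37.523, 26.255). Then |VN| = |N − V| = 32.305.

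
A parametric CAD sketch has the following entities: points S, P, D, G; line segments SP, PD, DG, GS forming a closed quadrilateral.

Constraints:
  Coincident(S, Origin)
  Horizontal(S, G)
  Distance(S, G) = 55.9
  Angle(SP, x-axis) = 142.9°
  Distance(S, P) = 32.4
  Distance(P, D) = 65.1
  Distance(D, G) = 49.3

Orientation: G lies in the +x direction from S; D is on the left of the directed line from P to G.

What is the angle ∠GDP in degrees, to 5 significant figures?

93.530°

S is at the origin; SG is horizontal with |SG| = 55.9 and G in +x, so G = (55.9, 0). SP runs at 142.9° with |SP| = 32.4, so P = (-25.842, 19.544). D is determined by |PD| = 65.1 and |DG| = 49.3 together: it lies at the intersection of circle(P, 65.1) and circle(G, 49.3). With |PG| = 84.046, the foot of the radical line on PG is 52.776 from P and the perpendicular offset is √(65.1² − 52.776²) = 38.114. Taking the left-of-PG solution: D = (34.351, 44.341).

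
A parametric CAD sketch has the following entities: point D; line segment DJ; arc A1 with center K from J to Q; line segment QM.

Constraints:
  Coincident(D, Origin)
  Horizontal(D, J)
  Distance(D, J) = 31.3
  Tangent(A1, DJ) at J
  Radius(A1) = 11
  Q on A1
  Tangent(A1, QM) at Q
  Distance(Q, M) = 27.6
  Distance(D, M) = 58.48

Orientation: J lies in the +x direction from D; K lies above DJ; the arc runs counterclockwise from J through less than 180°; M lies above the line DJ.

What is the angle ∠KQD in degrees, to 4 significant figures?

18.88°

D is at the origin; D and J share the same y with |DJ| = 31.3 and J on the +x side, so J = (31.30, 0.000). A1 meets DJ tangentially, so KJ is at right angles to DJ, so K = J + (0, 11) = (31.30, 11.00). Since KQ ⟂ QM (tangency), |KM| = √(11.0² + 27.6²) = 29.71 regardless of where Q sits on A1. So M lies on both circle(D, 58.48) and circle(K, 29.71); the above-DJ intersection is M = (44.98, 37.38). Q is the foot of the tangent from M: Q = (42.25, 9.912).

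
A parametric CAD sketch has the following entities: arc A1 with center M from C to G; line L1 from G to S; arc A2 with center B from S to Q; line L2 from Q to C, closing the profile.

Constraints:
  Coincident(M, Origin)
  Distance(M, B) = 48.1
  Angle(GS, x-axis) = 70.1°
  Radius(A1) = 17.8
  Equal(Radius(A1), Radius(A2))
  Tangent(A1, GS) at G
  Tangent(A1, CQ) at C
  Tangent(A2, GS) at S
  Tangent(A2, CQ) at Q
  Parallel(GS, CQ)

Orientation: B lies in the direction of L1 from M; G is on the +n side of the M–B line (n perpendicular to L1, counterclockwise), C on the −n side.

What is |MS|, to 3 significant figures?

51.3

The slot axis is L1's direction at 70.1°, so u = (cos 70.1°, sin 70.1°) = (0.340, 0.940) and n = (−sin 70.1°, cos 70.1°) = (-0.940, 0.340). M is at the origin and B lies 48.1 along u from M, so B = 48.1·u = (16.4, 45.2). Tangency of A1 to both parallel lines with radius 17.8 puts G and C at M ± 17.8·n: G = (-16.7, 6.06), C = (16.7, -6.06). Equal radii place S and Q the same way about B: S = B + 17.8·n = (-0.365, 51.3), Q = B − 17.8·n = (33.1, 39.2). Then |MS| = |S − M| = 51.3.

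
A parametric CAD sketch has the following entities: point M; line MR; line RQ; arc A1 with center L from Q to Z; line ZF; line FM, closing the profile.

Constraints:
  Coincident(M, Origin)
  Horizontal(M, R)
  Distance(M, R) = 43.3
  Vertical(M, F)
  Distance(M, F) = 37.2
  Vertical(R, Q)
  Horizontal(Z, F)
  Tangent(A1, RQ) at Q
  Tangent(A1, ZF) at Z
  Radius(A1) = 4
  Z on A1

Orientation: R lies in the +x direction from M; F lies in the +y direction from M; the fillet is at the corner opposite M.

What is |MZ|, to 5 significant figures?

54.114

The virtual corner opposite M is at (43.300, 37.200). Since A1 is tangent to RQ there, LQ ⟂ RQ and the tangent condition forces LZ to be normal to ZF, with radius 4.0, so the center L sits 4.0 in from both sides at L = (39.300, 33.200). That places the tangent points at Q = (43.300, 33.200) on RQ and Z = (39.300, 37.200) on ZF. Then |MZ| = |Z − M| = 54.114.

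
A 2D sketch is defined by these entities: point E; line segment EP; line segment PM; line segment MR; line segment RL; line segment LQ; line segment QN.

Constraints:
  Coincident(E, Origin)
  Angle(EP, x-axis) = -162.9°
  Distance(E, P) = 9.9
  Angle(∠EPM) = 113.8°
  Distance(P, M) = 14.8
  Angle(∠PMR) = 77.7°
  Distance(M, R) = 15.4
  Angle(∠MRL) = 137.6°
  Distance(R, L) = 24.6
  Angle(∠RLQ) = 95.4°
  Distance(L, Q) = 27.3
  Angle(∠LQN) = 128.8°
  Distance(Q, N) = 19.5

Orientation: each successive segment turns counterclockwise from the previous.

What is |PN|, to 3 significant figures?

25.2

∠RLQ = 95.4° gives LQ at 133° from the x-axis; with |LQ| = 27.3, Q = (2.12, 22.3). ∠LQN = 128.8° gives QN at -176° from the x-axis; with |QN| = 19.5, N = (-17.3, 21.0). Then |PN| = |N − P| = 25.2.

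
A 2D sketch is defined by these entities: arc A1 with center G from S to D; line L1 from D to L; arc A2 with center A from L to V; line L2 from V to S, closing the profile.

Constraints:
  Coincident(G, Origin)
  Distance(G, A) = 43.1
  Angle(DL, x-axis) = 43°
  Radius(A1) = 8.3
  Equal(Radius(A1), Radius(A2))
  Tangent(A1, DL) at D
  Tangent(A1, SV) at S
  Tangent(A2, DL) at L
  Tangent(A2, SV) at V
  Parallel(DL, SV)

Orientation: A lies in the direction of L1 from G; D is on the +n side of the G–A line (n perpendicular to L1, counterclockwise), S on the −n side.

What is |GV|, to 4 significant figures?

43.89

The slot axis is L1's direction at 43.0°, so u = (cos 43.0°, sin 43.0°) = (0.7314, 0.6820) and n = (−sin 43.0°, cos 43.0°) = (-0.6820, 0.7314). G is at the origin and A lies 43.1 along u from G, so A = 43.1·u = (31.52, 29.39). Tangency of A1 to both parallel lines with radius 8.3 puts D and S at G ± 8.3·n: D = (-5.661, 6.070), S = (5.661, -6.070). Equal radii place L and V the same way about A: L = A + 8.3·n = (25.86, 35.46), V = A − 8.3·n = (37.18, 23.32). Then |GV| = |V − G| = 43.89.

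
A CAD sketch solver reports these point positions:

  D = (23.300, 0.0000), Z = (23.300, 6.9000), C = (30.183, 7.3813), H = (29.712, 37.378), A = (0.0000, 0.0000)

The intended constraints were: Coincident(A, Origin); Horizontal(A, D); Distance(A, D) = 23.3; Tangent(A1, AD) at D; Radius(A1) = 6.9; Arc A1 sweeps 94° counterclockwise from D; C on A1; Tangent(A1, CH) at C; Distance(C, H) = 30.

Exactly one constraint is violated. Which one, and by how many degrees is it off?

Tangent(A1, CH) at C — off by 3.10°.

A = (0.00, 0.00) ✓; A.y = 0.00, D.y = 0.00 ✓; |AD| = 23.30 ✓; ∠(ZD, DA) = 90.00° ✓; |ZD| = 6.900 ✓; bearing(Z→C) − bearing(Z→D) = 94.00° ✓; |ZC| = 6.900 ✓; ∠(ZC, CH) = 93.10° ✗; |CH| = 30.00 ✓.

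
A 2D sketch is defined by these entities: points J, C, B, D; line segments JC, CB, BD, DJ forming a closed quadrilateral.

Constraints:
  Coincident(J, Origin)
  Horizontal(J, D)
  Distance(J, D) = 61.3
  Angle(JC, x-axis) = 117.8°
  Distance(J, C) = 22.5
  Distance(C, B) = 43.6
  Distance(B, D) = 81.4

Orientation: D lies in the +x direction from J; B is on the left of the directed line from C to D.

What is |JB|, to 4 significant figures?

60.44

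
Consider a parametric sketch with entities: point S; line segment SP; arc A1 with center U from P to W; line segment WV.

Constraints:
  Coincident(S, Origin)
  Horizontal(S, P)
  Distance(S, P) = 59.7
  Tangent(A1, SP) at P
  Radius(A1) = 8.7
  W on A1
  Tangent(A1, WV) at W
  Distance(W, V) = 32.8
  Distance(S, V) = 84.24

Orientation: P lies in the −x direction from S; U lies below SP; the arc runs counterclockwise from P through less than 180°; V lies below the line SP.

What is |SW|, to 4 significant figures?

68.60

S is at the origin; SP is horizontal with |SP| = 59.7 and P on the −x side, so P = (-59.70, 0.000). The tangent condition forces UP to be normal to SP, so U = P + (0, -8.7) = (-59.70, -8.700). Since UW ⟂ WV (tangency), |UV| = √(8.7² + 32.8²) = 33.93 regardless of where W sits on A1. So V lies on both circle(S, 84.24) and circle(U, 33.93); the below-SP intersection is V = (-74.56, -39.21). W is the foot of the tangent from V: W = (-68.24, -7.023).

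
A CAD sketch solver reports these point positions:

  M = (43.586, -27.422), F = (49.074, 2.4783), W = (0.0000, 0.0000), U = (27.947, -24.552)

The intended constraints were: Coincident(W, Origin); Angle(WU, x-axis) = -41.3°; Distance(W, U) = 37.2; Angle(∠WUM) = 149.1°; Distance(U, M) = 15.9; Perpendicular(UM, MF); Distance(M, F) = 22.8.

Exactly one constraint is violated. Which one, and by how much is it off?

Distance(M, F) = 22.8 — off by 7.60.

W = (0.00, 0.00) ✓; WU at -41.30° ✓; |WU| = 37.20 ✓; ∠WUM = 149.1° ✓; |UM| = 15.90 ✓; ∠(UM, MF) = 90.00° ✓; |MF| = 30.40 ✗.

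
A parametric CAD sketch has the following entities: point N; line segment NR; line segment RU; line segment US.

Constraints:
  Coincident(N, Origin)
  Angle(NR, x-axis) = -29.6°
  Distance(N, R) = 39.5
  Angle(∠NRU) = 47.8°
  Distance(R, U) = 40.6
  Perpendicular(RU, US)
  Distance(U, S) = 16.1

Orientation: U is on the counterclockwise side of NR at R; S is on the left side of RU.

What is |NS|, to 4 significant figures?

19.26

∠NRU = 47.8°, so RU runs at -29.6° + (180° − 47.8°) = 102.6° from the x-axis; with |RU| = 40.6, U = R + 40.6·(cos 102.6°, sin 102.6°) = (25.49, 20.11). The perpendicularity gives US at right angles to RU; with |US| = 16.1 on the left of RU, S = U + 16.1·(-0.9759, -0.2181) = (9.776, 16.60). Then |NS| = |S − N| = 19.26.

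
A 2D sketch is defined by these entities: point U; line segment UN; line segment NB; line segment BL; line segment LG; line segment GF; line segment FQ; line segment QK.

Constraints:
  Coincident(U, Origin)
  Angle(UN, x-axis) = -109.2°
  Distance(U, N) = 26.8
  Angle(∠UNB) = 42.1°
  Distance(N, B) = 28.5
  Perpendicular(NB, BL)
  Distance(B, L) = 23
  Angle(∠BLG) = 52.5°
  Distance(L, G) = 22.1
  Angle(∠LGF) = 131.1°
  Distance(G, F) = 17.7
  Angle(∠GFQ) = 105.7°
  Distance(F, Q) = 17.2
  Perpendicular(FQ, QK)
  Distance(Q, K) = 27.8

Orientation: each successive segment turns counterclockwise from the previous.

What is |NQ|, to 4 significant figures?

29.52

U is at the origin; UN runs at -109.2° with length 26.8, so N = (-8.814, -25.31). ∠UNB = 42.1° gives NB at 28.70° from the x-axis; with |NB| = 28.5, B = (16.19, -11.62). NB is perpendicular to BL, so BL runs at 118.7°; with |BL| = 23.0, L = (5.140, 8.551). ∠BLG = 52.5° gives LG at -113.8° from the x-axis; with |LG| = 22.1, G = (-3.778, -11.67). ∠LGF = 131.1° gives GF at -64.90° from the x-axis; with |GF| = 17.7, F = (3.730, -27.70). ∠GFQ = 105.7° gives FQ at 9.400° from the x-axis; with |FQ| = 17.2, Q = (20.70, -24.89). Then |NQ| = |Q − N| = 29.52.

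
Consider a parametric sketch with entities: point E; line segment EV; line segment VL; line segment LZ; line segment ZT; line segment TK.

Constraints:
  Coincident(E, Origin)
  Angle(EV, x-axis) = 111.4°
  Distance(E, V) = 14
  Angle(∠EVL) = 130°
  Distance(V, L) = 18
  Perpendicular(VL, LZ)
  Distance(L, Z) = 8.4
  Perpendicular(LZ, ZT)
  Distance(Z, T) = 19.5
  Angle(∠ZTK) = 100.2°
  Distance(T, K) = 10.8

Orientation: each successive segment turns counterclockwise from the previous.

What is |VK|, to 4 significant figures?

4.076

E is at the origin; EV runs at 111.4° with length 14.0, so V = (-5.108, 13.03). ∠EVL = 130.0° gives VL at 161.4° from the x-axis; with |VL| = 18.0, L = (-22.17, 18.78). VL is perpendicular to LZ, so LZ runs at -108.6°; with |LZ| = 8.4, Z = (-24.85, 10.81). LZ is perpendicular to ZT, so ZT runs at -18.60°; with |ZT| = 19.5, T = (-6.366, 4.595). ∠ZTK = 100.2° gives TK at 61.20° from the x-axis; with |TK| = 10.8, K = (-1.163, 14.06). Then |VK| = |K − V| = 4.076.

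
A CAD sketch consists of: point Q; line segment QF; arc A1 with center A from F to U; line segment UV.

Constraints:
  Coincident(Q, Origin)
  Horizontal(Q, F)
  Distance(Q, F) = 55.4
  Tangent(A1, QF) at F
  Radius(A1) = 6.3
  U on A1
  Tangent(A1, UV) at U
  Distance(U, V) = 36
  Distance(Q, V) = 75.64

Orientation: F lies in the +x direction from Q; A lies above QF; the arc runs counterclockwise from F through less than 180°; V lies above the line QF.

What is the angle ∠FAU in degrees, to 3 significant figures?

88.2°

Checks: |AU| = 6.300 ✓; ∠(AU, UV) = 90.00° ✓; |UV| = 36.00 ✓; |QV| = 75.64 ✓.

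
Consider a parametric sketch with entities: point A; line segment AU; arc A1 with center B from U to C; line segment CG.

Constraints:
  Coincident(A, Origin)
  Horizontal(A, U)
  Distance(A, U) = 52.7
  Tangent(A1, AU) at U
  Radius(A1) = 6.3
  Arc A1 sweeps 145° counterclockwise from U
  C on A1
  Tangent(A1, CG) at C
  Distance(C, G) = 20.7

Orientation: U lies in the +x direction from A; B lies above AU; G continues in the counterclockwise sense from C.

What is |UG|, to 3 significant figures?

26.9

A is at the origin; A and U share the same y with |AU| = 52.7 and U on the +x side, so U = (52.7, 0.00). A1 meets AU tangentially, so BU is at right angles to AU, so B = U + (0, 6.3) = (52.7, 6.30). On A1, U sits at bearing -90° from B; a 145° counterclockwise sweep puts C at bearing 55°, so C = B + 6.3·(cos 55°, sin 55°) = (56.3, 11.5). Since A1 is tangent to CG there, BC ⟂ CG, so CG runs along (−sin 55°, cos 55°); with |CG| = 20.7, G = (39.4, 23.3). Then |UG| = |G − U| = 26.9.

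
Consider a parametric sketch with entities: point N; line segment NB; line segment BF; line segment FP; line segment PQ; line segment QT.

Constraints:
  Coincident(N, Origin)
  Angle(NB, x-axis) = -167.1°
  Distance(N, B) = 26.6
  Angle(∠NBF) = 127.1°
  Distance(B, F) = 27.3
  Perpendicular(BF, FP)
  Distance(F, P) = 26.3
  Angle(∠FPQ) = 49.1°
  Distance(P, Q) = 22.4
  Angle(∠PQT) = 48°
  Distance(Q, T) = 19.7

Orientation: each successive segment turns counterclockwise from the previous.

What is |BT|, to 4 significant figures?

31.30

∠FPQ = 49.1° gives PQ at 106.7° from the x-axis; with |PQ| = 22.4, Q = (-19.57, -20.17). ∠PQT = 48.0° gives QT at -121.3° from the x-axis; with |QT| = 19.7, T = (-29.80, -37.00). Then |BT| = |T − B| = 31.30.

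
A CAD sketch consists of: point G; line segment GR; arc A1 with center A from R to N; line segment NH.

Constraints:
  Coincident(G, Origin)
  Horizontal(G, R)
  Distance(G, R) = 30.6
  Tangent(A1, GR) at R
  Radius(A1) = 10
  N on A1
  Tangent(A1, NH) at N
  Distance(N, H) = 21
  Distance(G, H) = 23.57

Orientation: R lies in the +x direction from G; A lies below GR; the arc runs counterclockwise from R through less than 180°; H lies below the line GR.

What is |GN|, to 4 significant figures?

22.86

Checks: G.y = 0.00, R.y = 0.00 ✓; |AN| = 10.00 ✓; ∠(AN, NH) = 90.00° ✓; |NH| = 21.00 ✓; |GH| = 23.57 ✓.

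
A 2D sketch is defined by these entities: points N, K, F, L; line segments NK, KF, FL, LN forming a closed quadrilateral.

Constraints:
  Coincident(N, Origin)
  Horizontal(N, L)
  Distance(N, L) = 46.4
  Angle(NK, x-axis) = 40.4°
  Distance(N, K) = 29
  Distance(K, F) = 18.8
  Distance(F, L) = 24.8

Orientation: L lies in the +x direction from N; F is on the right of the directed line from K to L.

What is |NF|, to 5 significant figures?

21.600

Checks: |KF| = 18.80 ✓; |FL| = 24.80 ✓.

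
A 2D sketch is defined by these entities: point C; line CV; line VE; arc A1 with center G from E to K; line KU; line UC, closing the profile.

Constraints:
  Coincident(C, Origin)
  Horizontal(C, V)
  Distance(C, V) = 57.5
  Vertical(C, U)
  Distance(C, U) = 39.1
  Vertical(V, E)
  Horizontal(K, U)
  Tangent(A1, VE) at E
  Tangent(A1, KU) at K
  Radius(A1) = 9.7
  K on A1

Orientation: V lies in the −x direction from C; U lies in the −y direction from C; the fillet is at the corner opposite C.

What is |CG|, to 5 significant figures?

56.118

C is at the origin; C and V share the same y with |CV| = 57.5 and V on the −x side, so V = (-57.500, 0.0000). CU is vertical with |CU| = 39.1 and U on the −y side, so U = (0.0000, -39.100). The virtual corner opposite C is at (-57.500, -39.100). The tangent condition forces GE to be normal to VE and the tangent condition forces GK to be normal to KU, with radius 9.7, so the center G sits 9.7 in from both sides at G = (-47.800, -29.400). Then |CG| = |G − C| = 56.118.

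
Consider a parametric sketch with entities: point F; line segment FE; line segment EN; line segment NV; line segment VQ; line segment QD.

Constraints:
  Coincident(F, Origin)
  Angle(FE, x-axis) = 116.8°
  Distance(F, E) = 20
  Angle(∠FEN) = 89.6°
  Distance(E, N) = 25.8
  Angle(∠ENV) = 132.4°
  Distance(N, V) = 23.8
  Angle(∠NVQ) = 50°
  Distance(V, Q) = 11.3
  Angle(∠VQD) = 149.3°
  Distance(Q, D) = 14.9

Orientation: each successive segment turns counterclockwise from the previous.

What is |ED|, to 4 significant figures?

20.61

∠NVQ = 50.0° gives VQ at 24.80° from the x-axis; with |VQ| = 11.3, Q = (-27.95, -12.17). ∠VQD = 149.3° gives QD at 55.50° from the x-axis; with |QD| = 14.9, D = (-19.51, 0.1105). Then |ED| = |D − E| = 20.61.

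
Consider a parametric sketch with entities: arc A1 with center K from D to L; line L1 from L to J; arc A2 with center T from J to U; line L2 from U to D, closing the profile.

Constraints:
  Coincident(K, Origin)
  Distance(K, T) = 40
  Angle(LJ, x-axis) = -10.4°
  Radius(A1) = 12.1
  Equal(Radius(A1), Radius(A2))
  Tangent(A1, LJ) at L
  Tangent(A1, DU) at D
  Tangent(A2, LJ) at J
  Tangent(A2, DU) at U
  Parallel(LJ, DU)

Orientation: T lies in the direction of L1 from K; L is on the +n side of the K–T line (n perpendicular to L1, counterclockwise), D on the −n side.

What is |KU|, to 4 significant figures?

41.79

The slot axis is L1's direction at -10.4°, so u = (cos -10.4°, sin -10.4°) = (0.9836, -0.1805) and n = (−sin -10.4°, cos -10.4°) = (0.1805, 0.9836). K is at the origin and T lies 40.0 along u from K, so T = 40.0·u = (39.34, -7.221). Tangency of A1 to both parallel lines with radius 12.1 puts L and D at K ± 12.1·n: L = (2.184, 11.90), D = (-2.184, -11.90). Equal radii place J and U the same way about T: J = T + 12.1·n = (41.53, 4.680), U = T − 12.1·n = (37.16, -19.12). Then |KU| = |U − K| = 41.79.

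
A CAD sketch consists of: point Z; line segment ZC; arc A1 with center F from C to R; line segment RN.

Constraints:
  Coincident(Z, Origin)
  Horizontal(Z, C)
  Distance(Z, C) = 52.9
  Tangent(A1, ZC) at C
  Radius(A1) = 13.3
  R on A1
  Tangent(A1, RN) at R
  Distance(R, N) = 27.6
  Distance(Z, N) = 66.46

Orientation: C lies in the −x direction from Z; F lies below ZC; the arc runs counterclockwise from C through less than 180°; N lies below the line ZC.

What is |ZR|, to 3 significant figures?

67.4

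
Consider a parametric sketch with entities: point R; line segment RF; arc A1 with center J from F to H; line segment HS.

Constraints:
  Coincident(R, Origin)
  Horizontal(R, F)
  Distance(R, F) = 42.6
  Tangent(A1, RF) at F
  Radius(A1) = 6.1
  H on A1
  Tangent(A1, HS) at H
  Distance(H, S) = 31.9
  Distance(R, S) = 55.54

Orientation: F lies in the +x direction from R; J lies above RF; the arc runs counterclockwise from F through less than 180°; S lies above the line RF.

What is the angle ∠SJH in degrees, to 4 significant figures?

79.17°

Checks: R.y = 0.00, F.y = 0.00 ✓; |JH| = 6.100 ✓; ∠(JH, HS) = 90.00° ✓; |HS| = 31.90 ✓; |RS| = 55.54 ✓.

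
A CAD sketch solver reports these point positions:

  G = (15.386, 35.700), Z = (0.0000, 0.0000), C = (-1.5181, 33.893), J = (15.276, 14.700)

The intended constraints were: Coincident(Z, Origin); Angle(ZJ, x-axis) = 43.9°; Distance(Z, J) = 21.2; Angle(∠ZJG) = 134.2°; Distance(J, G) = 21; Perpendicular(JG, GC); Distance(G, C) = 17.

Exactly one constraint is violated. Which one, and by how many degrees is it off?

Perpendicular(JG, GC) — off by 6.40°.

Z = (0.00, 0.00) ✓; ZJ at 43.90° ✓; |ZJ| = 21.20 ✓; ∠ZJG = 134.2° ✓; |JG| = 21.00 ✓; ∠(JG, GC) = 96.40° ✗; |GC| = 17.00 ✓.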